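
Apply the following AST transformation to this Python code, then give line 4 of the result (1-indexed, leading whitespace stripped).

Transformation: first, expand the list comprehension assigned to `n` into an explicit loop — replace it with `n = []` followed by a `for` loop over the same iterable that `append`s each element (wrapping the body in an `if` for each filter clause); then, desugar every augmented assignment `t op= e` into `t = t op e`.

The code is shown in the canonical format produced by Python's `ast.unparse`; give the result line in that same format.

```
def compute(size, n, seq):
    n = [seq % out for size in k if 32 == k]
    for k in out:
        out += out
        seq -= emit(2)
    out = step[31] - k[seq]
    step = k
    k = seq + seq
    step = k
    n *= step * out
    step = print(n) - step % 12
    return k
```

if 32 == k:

Transformed code:
def compute(size, n, seq):
    n = []
    for size in k:
        if 32 == k:
            n.append(seq % out)
    for k in out:
        out = out + out
        seq = seq - emit(2)
    out = step[31] - k[seq]
    step = k
    k = seq + seq
    step = k
    n = n * (step * out)
    step = print(n) - step % 12
    return k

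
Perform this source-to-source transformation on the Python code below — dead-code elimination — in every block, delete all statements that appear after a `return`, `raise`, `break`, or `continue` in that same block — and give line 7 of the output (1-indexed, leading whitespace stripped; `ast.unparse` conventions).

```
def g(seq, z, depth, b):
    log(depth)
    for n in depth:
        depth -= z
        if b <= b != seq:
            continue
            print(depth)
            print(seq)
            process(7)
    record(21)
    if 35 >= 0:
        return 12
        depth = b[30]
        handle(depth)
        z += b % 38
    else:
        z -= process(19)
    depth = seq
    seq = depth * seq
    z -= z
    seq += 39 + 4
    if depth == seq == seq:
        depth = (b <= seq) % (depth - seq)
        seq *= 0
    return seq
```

record(21)

Transformed code:
def g(seq, z, depth, b):
    log(depth)
    for n in depth:
        depth -= z
        if b <= b != seq:
            continue
    record(21)
    if 35 >= 0:
        return 12
    else:
        z -= process(19)
    depth = seq
    seq = depth * seq
    z -= z
    seq += 39 + 4
    if depth == seq == seq:
        depth = (b <= seq) % (depth - seq)
        seq *= 0
    return seq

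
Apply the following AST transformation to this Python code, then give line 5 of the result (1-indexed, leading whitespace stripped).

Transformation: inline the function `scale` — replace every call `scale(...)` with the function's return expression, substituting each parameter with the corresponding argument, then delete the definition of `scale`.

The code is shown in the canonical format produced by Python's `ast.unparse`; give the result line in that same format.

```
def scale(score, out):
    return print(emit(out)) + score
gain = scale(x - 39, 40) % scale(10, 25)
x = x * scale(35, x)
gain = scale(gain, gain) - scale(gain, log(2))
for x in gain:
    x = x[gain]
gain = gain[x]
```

x = x[gain]

Transformed code:
gain = (print(emit(40)) + (x - 39)) % (print(emit(25)) + 10)
x = x * (print(emit(x)) + 35)
gain = print(emit(gain)) + gain - (print(emit(log(2))) + gain)
for x in gain:
    x = x[gain]
gain = gain[x]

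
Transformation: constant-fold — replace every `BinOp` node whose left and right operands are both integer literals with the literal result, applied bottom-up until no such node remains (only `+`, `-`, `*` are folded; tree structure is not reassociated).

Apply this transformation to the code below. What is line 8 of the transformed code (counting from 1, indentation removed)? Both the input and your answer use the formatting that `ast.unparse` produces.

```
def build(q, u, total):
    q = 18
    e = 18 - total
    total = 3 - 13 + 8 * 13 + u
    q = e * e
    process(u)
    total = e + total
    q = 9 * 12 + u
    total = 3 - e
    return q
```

q = 108 + u

Transformed code:
def build(q, u, total):
    q = 18
    e = 18 - total
    total = 94 + u
    q = e * e
    process(u)
    total = e + total
    q = 108 + u
    total = 3 - e
    return q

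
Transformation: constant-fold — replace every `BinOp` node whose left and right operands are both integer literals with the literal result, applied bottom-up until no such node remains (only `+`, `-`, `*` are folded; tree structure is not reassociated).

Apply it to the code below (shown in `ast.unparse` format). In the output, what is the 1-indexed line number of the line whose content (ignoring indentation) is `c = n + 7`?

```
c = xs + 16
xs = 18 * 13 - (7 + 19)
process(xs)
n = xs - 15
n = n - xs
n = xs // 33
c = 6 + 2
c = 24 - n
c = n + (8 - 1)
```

9

Transformed code:
c = xs + 16
xs = 208
process(xs)
n = xs - 15
n = n - xs
n = xs // 33
c = 8
c = 24 - n
c = n + 7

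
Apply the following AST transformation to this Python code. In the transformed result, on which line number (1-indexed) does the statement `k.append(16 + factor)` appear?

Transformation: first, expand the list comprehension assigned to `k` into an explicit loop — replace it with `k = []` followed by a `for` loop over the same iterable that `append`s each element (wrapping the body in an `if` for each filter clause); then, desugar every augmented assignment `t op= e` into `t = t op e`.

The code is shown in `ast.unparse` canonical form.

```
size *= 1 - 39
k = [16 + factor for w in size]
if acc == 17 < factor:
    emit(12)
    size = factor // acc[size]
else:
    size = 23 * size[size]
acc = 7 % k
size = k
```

4

Transformed code:
size = size * (1 - 39)
k = []
for w in size:
    k.append(16 + factor)
if acc == 17 < factor:
    emit(12)
    size = factor // acc[size]
else:
    size = 23 * size[size]
acc = 7 % k
size = k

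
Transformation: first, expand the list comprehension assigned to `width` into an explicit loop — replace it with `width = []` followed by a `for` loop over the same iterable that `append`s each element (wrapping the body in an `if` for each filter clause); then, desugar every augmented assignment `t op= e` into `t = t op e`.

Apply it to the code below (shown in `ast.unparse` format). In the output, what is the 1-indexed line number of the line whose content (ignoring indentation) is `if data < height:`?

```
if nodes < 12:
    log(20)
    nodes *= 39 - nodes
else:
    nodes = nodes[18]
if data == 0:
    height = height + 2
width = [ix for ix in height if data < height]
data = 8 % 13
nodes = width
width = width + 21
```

10

Transformed code:
if nodes < 12:
    log(20)
    nodes = nodes * (39 - nodes)
else:
    nodes = nodes[18]
if data == 0:
    height = height + 2
width = []
for ix in height:
    if data < height:
        width.append(ix)
data = 8 % 13
nodes = width
width = width + 21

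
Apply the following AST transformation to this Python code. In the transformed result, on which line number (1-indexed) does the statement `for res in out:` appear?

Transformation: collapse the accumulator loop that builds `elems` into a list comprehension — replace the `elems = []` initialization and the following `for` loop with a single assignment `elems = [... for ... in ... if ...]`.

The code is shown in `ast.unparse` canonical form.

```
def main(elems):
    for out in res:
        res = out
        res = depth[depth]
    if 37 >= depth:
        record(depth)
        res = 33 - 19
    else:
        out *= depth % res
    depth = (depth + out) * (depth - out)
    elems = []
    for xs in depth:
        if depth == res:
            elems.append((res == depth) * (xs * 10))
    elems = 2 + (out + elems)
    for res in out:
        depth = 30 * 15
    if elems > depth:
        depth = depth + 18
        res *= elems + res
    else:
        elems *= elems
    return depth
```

Transformed code:
def main(elems):
    for out in res:
        res = out
        res = depth[depth]
    if 37 >= depth:
        record(depth)
        res = 33 - 19
    else:
        out *= depth % res
    depth = (depth + out) * (depth - out)
    elems = [(res == depth) * (xs * 10) for xs in depth if depth == res]
    elems = 2 + (out + elems)
    for res in out:
        depth = 30 * 15
    if elems > depth:
        depth = depth + 18
        res *= elems + res
    else:
        elems *= elems
    return depth

13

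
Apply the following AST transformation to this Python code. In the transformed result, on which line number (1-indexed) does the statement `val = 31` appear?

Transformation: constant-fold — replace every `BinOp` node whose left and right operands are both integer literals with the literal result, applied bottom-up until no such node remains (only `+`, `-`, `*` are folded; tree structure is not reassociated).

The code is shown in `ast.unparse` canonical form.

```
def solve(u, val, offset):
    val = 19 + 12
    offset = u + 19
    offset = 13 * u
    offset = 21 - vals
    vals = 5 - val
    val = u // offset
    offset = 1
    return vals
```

2

Transformed code:
def solve(u, val, offset):
    val = 31
    offset = u + 19
    offset = 13 * u
    offset = 21 - vals
    vals = 5 - val
    val = u // offset
    offset = 1
    return vals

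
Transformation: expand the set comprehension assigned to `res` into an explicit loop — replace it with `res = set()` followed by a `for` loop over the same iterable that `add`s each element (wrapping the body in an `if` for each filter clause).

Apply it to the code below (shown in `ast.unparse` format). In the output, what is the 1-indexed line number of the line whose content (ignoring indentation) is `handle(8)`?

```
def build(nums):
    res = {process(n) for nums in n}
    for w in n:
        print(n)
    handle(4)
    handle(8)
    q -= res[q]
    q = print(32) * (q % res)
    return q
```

Transformed code:
def build(nums):
    res = set()
    for nums in n:
        res.add(process(n))
    for w in n:
        print(n)
    handle(4)
    handle(8)
    q -= res[q]
    q = print(32) * (q % res)
    return q

8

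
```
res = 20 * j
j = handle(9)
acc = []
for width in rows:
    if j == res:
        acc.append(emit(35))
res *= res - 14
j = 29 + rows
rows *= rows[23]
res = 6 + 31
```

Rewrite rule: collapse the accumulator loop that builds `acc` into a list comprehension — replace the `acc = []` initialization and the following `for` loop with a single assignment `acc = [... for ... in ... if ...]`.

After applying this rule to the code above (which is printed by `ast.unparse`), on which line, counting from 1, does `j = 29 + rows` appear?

Transformed code:
res = 20 * j
j = handle(9)
acc = [emit(35) for width in rows if j == res]
res *= res - 14
j = 29 + rows
rows *= rows[23]
res = 6 + 31

5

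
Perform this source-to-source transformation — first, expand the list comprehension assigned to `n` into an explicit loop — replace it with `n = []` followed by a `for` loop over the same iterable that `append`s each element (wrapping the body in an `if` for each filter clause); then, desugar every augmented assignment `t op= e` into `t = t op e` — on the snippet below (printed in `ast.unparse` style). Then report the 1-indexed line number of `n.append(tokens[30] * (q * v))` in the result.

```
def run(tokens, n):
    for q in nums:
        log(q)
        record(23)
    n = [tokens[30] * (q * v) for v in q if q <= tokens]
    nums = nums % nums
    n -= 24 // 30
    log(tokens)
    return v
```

Transformed code:
def run(tokens, n):
    for q in nums:
        log(q)
        record(23)
    n = []
    for v in q:
        if q <= tokens:
            n.append(tokens[30] * (q * v))
    nums = nums % nums
    n = n - 24 // 30
    log(tokens)
    return v

8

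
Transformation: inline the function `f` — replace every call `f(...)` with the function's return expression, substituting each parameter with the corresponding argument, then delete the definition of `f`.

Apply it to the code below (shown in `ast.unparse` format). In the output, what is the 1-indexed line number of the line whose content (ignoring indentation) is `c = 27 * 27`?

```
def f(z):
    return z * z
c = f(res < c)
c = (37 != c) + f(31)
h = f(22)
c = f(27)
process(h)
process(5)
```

Transformed code:
c = (res < c) * (res < c)
c = (37 != c) + 31 * 31
h = 22 * 22
c = 27 * 27
process(h)
process(5)

4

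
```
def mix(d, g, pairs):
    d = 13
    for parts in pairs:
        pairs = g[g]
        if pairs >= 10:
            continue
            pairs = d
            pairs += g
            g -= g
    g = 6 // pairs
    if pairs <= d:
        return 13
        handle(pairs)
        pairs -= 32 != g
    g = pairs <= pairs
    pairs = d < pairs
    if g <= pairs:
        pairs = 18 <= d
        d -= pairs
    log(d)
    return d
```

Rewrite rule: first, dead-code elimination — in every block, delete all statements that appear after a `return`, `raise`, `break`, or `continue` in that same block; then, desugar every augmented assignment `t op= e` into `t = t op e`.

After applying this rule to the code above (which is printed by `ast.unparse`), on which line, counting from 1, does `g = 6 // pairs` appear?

7

Transformed code:
def mix(d, g, pairs):
    d = 13
    for parts in pairs:
        pairs = g[g]
        if pairs >= 10:
            continue
    g = 6 // pairs
    if pairs <= d:
        return 13
    g = pairs <= pairs
    pairs = d < pairs
    if g <= pairs:
        pairs = 18 <= d
        d = d - pairs
    log(d)
    return d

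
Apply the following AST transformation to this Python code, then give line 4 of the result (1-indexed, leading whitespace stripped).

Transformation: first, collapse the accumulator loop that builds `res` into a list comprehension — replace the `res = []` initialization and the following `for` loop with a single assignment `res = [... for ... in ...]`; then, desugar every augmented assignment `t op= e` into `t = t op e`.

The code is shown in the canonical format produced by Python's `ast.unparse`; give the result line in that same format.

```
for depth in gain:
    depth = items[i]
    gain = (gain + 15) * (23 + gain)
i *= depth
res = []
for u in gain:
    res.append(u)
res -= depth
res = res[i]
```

Transformed code:
for depth in gain:
    depth = items[i]
    gain = (gain + 15) * (23 + gain)
i = i * depth
res = [u for u in gain]
res = res - depth
res = res[i]

i = i * depth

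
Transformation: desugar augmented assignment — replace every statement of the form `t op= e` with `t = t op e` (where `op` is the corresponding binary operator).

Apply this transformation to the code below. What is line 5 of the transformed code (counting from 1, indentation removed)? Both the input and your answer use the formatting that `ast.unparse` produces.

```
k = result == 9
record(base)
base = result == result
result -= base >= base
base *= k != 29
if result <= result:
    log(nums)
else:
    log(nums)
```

base = base * (k != 29)

Transformed code:
k = result == 9
record(base)
base = result == result
result = result - (base >= base)
base = base * (k != 29)
if result <= result:
    log(nums)
else:
    log(nums)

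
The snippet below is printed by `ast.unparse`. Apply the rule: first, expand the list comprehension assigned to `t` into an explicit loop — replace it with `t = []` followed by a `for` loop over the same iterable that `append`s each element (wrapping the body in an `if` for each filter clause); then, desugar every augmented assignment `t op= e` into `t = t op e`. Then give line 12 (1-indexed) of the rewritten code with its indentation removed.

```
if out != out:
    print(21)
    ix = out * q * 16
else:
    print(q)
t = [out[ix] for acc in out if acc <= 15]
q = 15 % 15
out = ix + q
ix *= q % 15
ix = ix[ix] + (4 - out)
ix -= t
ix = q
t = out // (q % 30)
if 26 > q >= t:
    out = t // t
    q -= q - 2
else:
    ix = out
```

ix = ix * (q % 15)

Transformed code:
if out != out:
    print(21)
    ix = out * q * 16
else:
    print(q)
t = []
for acc in out:
    if acc <= 15:
        t.append(out[ix])
q = 15 % 15
out = ix + q
ix = ix * (q % 15)
ix = ix[ix] + (4 - out)
ix = ix - t
ix = q
t = out // (q % 30)
if 26 > q >= t:
    out = t // t
    q = q - (q - 2)
else:
    ix = out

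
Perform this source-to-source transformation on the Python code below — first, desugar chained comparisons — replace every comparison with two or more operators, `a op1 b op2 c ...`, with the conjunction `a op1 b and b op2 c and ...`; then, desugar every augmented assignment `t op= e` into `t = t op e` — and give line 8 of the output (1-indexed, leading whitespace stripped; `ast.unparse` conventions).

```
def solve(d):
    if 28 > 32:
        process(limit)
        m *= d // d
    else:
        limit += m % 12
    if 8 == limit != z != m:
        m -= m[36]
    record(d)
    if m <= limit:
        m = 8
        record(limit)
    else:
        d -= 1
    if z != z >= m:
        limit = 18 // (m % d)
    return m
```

Transformed code:
def solve(d):
    if 28 > 32:
        process(limit)
        m = m * (d // d)
    else:
        limit = limit + m % 12
    if 8 == limit and limit != z and (z != m):
        m = m - m[36]
    record(d)
    if m <= limit:
        m = 8
        record(limit)
    else:
        d = d - 1
    if z != z and z >= m:
        limit = 18 // (m % d)
    return m

m = m - m[36]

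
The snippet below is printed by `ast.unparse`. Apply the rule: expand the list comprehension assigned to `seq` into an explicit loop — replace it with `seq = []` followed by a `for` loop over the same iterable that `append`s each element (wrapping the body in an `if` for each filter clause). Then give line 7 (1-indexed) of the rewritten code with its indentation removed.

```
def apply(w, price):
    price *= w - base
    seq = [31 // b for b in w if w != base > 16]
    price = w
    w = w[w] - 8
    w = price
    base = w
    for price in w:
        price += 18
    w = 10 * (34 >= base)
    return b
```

Transformed code:
def apply(w, price):
    price *= w - base
    seq = []
    for b in w:
        if w != base > 16:
            seq.append(31 // b)
    price = w
    w = w[w] - 8
    w = price
    base = w
    for price in w:
        price += 18
    w = 10 * (34 >= base)
    return b

price = w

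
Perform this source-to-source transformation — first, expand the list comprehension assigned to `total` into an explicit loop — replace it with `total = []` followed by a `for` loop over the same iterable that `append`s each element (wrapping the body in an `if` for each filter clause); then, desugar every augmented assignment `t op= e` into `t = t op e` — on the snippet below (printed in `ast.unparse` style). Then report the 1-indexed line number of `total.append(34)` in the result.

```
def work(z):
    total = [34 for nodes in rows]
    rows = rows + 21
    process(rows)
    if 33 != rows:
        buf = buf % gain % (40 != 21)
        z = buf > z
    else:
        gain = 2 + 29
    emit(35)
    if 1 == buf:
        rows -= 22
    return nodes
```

Transformed code:
def work(z):
    total = []
    for nodes in rows:
        total.append(34)
    rows = rows + 21
    process(rows)
    if 33 != rows:
        buf = buf % gain % (40 != 21)
        z = buf > z
    else:
        gain = 2 + 29
    emit(35)
    if 1 == buf:
        rows = rows - 22
    return nodes

4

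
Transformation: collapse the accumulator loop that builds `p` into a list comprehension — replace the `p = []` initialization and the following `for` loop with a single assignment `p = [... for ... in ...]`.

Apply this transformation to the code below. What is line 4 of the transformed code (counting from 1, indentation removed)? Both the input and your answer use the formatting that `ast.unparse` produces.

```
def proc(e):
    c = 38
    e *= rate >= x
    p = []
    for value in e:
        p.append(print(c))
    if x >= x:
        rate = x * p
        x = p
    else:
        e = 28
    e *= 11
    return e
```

p = [print(c) for value in e]

Transformed code:
def proc(e):
    c = 38
    e *= rate >= x
    p = [print(c) for value in e]
    if x >= x:
        rate = x * p
        x = p
    else:
        e = 28
    e *= 11
    return e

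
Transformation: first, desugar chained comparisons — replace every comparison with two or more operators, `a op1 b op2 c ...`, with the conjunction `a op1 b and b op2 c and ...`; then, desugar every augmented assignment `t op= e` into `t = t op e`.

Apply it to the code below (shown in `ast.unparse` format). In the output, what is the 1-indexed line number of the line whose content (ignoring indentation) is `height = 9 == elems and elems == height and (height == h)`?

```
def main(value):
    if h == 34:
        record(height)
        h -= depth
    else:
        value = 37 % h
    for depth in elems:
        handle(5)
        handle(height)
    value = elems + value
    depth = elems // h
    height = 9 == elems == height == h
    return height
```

12

Transformed code:
def main(value):
    if h == 34:
        record(height)
        h = h - depth
    else:
        value = 37 % h
    for depth in elems:
        handle(5)
        handle(height)
    value = elems + value
    depth = elems // h
    height = 9 == elems and elems == height and (height == h)
    return height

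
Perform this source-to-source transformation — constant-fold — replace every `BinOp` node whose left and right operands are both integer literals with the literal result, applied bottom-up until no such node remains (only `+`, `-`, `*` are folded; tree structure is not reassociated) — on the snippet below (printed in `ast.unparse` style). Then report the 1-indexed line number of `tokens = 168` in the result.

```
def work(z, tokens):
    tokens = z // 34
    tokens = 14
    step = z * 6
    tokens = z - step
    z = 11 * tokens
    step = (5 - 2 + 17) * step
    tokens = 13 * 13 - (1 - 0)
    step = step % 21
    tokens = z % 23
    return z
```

8

Transformed code:
def work(z, tokens):
    tokens = z // 34
    tokens = 14
    step = z * 6
    tokens = z - step
    z = 11 * tokens
    step = 20 * step
    tokens = 168
    step = step % 21
    tokens = z % 23
    return z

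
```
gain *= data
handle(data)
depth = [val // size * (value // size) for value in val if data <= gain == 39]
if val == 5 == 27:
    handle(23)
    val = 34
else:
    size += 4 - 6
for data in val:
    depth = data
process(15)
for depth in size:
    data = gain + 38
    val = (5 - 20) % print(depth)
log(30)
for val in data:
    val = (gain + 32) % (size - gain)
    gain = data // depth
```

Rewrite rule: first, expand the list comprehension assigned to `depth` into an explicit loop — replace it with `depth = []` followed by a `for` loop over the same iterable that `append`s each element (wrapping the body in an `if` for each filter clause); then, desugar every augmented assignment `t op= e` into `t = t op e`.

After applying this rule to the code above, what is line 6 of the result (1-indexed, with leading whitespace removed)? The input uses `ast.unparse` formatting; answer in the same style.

Transformed code:
gain = gain * data
handle(data)
depth = []
for value in val:
    if data <= gain == 39:
        depth.append(val // size * (value // size))
if val == 5 == 27:
    handle(23)
    val = 34
else:
    size = size + (4 - 6)
for data in val:
    depth = data
process(15)
for depth in size:
    data = gain + 38
    val = (5 - 20) % print(depth)
log(30)
for val in data:
    val = (gain + 32) % (size - gain)
    gain = data // depth

depth.append(val // size * (value // size))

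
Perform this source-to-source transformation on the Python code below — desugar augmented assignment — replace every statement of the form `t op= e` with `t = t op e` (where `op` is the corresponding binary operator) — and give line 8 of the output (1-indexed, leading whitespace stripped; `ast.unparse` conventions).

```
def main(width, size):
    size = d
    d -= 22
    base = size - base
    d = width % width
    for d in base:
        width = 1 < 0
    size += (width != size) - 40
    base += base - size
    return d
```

size = size + ((width != size) - 40)

Transformed code:
def main(width, size):
    size = d
    d = d - 22
    base = size - base
    d = width % width
    for d in base:
        width = 1 < 0
    size = size + ((width != size) - 40)
    base = base + (base - size)
    return d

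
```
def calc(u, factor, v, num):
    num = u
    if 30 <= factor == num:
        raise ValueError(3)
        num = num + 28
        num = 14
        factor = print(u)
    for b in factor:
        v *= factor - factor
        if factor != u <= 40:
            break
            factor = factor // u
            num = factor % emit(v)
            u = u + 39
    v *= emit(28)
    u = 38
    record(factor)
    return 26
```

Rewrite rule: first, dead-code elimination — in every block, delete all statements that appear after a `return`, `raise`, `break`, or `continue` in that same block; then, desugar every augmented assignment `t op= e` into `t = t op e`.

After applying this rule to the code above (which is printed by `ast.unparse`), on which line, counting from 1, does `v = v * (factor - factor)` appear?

Transformed code:
def calc(u, factor, v, num):
    num = u
    if 30 <= factor == num:
        raise ValueError(3)
    for b in factor:
        v = v * (factor - factor)
        if factor != u <= 40:
            break
    v = v * emit(28)
    u = 38
    record(factor)
    return 26

6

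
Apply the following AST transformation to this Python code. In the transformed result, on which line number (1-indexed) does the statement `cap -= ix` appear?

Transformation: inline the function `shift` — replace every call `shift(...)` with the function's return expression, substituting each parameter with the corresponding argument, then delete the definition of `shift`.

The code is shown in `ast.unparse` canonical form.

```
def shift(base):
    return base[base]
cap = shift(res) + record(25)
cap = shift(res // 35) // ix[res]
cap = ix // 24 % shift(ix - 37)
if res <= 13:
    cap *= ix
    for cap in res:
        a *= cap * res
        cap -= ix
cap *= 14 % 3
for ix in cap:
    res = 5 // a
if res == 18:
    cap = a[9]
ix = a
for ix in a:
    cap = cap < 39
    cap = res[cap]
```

Transformed code:
cap = res[res] + record(25)
cap = (res // 35)[res // 35] // ix[res]
cap = ix // 24 % (ix - 37)[ix - 37]
if res <= 13:
    cap *= ix
    for cap in res:
        a *= cap * res
        cap -= ix
cap *= 14 % 3
for ix in cap:
    res = 5 // a
if res == 18:
    cap = a[9]
ix = a
for ix in a:
    cap = cap < 39
    cap = res[cap]

8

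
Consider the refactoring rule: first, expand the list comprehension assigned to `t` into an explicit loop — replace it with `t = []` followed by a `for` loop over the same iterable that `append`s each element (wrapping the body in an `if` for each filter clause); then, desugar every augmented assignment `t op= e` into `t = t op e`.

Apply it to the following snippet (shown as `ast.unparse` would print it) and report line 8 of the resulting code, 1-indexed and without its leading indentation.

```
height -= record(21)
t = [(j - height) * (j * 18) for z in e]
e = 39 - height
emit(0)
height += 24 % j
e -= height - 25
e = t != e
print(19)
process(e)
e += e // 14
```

e = e - (height - 25)

Transformed code:
height = height - record(21)
t = []
for z in e:
    t.append((j - height) * (j * 18))
e = 39 - height
emit(0)
height = height + 24 % j
e = e - (height - 25)
e = t != e
print(19)
process(e)
e = e + e // 14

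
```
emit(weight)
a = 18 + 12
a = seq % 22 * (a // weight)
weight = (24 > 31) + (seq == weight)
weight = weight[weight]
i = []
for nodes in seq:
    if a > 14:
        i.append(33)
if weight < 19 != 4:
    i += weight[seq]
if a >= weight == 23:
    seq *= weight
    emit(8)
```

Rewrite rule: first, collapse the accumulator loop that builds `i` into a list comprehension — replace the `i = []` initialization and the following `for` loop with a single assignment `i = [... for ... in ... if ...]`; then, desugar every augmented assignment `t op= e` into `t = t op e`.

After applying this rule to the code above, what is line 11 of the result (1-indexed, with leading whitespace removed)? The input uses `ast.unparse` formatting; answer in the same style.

emit(8)

Transformed code:
emit(weight)
a = 18 + 12
a = seq % 22 * (a // weight)
weight = (24 > 31) + (seq == weight)
weight = weight[weight]
i = [33 for nodes in seq if a > 14]
if weight < 19 != 4:
    i = i + weight[seq]
if a >= weight == 23:
    seq = seq * weight
    emit(8)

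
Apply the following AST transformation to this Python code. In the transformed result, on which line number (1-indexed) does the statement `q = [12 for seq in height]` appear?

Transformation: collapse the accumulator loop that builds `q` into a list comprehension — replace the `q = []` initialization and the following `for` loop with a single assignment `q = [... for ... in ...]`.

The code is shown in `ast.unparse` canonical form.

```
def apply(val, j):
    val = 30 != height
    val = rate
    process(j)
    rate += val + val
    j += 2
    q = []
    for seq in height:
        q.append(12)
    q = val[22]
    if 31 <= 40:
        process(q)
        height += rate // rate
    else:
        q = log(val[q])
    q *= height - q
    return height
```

7

Transformed code:
def apply(val, j):
    val = 30 != height
    val = rate
    process(j)
    rate += val + val
    j += 2
    q = [12 for seq in height]
    q = val[22]
    if 31 <= 40:
        process(q)
        height += rate // rate
    else:
        q = log(val[q])
    q *= height - q
    return height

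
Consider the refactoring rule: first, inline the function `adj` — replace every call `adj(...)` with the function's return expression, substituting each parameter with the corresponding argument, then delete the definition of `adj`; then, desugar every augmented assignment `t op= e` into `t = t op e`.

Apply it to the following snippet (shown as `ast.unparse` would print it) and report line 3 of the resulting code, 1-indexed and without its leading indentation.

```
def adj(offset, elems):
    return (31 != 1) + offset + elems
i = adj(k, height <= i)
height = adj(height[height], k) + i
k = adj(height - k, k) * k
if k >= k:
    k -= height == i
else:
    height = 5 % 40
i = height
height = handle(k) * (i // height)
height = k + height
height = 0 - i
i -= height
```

Transformed code:
i = (31 != 1) + k + (height <= i)
height = (31 != 1) + height[height] + k + i
k = ((31 != 1) + (height - k) + k) * k
if k >= k:
    k = k - (height == i)
else:
    height = 5 % 40
i = height
height = handle(k) * (i // height)
height = k + height
height = 0 - i
i = i - height

k = ((31 != 1) + (height - k) + k) * k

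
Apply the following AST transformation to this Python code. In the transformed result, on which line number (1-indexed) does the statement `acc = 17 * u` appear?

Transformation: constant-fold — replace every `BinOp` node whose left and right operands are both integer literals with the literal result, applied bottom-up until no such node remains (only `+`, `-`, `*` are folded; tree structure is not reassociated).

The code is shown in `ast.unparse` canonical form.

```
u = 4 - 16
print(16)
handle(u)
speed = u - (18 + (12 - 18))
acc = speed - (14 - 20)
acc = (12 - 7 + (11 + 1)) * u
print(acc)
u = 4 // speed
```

6

Transformed code:
u = -12
print(16)
handle(u)
speed = u - 12
acc = speed - -6
acc = 17 * u
print(acc)
u = 4 // speed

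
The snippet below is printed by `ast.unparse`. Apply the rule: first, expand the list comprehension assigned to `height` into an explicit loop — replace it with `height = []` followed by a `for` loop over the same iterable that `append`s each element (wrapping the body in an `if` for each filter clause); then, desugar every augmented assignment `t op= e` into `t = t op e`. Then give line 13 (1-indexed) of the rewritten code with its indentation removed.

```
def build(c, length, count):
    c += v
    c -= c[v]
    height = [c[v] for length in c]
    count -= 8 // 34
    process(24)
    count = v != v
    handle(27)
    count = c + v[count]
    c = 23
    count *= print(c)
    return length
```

count = count * print(c)

Transformed code:
def build(c, length, count):
    c = c + v
    c = c - c[v]
    height = []
    for length in c:
        height.append(c[v])
    count = count - 8 // 34
    process(24)
    count = v != v
    handle(27)
    count = c + v[count]
    c = 23
    count = count * print(c)
    return length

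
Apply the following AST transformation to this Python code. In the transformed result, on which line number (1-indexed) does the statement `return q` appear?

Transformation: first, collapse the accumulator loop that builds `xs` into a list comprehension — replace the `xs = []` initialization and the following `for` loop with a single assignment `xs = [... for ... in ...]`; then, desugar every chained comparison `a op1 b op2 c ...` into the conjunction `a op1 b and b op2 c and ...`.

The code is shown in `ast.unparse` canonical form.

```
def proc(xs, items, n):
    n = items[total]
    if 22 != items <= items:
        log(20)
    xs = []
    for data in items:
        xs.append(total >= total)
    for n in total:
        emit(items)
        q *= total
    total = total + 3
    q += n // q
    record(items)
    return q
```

Transformed code:
def proc(xs, items, n):
    n = items[total]
    if 22 != items and items <= items:
        log(20)
    xs = [total >= total for data in items]
    for n in total:
        emit(items)
        q *= total
    total = total + 3
    q += n // q
    record(items)
    return q

12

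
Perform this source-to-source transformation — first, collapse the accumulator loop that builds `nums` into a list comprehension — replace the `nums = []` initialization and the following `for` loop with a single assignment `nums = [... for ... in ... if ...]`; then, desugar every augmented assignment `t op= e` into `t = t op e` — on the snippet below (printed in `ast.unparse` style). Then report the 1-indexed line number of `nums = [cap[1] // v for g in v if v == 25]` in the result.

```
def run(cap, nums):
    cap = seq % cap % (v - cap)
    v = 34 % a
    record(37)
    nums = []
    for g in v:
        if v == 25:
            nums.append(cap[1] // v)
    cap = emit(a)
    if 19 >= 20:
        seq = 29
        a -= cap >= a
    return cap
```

5

Transformed code:
def run(cap, nums):
    cap = seq % cap % (v - cap)
    v = 34 % a
    record(37)
    nums = [cap[1] // v for g in v if v == 25]
    cap = emit(a)
    if 19 >= 20:
        seq = 29
        a = a - (cap >= a)
    return cap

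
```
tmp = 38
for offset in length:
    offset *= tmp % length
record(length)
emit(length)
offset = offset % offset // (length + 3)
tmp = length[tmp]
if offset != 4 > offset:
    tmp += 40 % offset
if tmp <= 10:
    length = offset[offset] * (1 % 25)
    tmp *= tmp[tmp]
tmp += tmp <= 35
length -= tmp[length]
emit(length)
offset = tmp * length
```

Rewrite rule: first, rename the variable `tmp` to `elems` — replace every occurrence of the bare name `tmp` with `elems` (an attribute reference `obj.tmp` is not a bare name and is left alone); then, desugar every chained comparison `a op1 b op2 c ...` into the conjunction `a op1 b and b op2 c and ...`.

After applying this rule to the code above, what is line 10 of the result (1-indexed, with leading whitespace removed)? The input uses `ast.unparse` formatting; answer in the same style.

Transformed code:
elems = 38
for offset in length:
    offset *= elems % length
record(length)
emit(length)
offset = offset % offset // (length + 3)
elems = length[elems]
if offset != 4 and 4 > offset:
    elems += 40 % offset
if elems <= 10:
    length = offset[offset] * (1 % 25)
    elems *= elems[elems]
elems += elems <= 35
length -= elems[length]
emit(length)
offset = elems * length

if elems <= 10:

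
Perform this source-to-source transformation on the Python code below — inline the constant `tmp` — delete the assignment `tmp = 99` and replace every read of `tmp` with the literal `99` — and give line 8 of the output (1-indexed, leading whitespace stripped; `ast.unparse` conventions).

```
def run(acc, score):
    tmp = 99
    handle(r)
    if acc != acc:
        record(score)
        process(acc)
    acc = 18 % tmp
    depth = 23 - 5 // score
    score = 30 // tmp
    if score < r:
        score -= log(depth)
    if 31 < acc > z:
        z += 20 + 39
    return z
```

score = 30 // 99

Transformed code:
def run(acc, score):
    handle(r)
    if acc != acc:
        record(score)
        process(acc)
    acc = 18 % 99
    depth = 23 - 5 // score
    score = 30 // 99
    if score < r:
        score -= log(depth)
    if 31 < acc > z:
        z += 20 + 39
    return z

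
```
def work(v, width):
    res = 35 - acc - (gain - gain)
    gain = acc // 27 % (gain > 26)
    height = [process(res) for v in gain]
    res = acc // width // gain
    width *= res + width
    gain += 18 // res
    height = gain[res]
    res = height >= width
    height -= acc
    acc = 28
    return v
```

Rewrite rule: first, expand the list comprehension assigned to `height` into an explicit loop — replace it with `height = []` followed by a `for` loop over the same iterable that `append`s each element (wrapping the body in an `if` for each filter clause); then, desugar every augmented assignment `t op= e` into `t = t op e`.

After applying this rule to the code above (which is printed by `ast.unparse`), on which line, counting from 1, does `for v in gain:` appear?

Transformed code:
def work(v, width):
    res = 35 - acc - (gain - gain)
    gain = acc // 27 % (gain > 26)
    height = []
    for v in gain:
        height.append(process(res))
    res = acc // width // gain
    width = width * (res + width)
    gain = gain + 18 // res
    height = gain[res]
    res = height >= width
    height = height - acc
    acc = 28
    return v

5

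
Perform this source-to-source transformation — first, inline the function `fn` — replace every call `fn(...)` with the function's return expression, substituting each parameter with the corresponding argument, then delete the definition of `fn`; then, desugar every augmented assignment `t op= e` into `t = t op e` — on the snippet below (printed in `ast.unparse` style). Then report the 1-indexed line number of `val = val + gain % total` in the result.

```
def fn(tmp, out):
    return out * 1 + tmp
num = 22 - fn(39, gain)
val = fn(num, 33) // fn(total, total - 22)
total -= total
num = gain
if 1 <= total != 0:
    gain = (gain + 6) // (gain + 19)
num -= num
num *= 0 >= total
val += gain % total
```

9

Transformed code:
num = 22 - (gain * 1 + 39)
val = (33 * 1 + num) // ((total - 22) * 1 + total)
total = total - total
num = gain
if 1 <= total != 0:
    gain = (gain + 6) // (gain + 19)
num = num - num
num = num * (0 >= total)
val = val + gain % total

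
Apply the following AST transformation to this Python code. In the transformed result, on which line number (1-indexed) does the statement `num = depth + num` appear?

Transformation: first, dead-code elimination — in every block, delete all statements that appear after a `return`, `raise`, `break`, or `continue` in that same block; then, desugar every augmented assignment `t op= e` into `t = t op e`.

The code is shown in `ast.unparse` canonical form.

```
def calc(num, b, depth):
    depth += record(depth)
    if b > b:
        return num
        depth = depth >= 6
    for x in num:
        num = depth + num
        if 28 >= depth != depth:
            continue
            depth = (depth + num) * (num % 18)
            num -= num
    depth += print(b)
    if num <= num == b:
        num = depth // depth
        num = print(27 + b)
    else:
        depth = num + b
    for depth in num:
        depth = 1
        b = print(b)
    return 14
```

6

Transformed code:
def calc(num, b, depth):
    depth = depth + record(depth)
    if b > b:
        return num
    for x in num:
        num = depth + num
        if 28 >= depth != depth:
            continue
    depth = depth + print(b)
    if num <= num == b:
        num = depth // depth
        num = print(27 + b)
    else:
        depth = num + b
    for depth in num:
        depth = 1
        b = print(b)
    return 14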